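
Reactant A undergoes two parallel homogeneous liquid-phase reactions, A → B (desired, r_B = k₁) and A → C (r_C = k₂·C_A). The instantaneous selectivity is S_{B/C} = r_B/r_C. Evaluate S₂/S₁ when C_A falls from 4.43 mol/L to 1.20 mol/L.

3.69

S_{B/C} = (k₁/k₂)·C_A⁻¹, so S₂/S₁ = (C_{A,2}/C_{A,1})⁻¹.
= 4.43/1.20 = 3.69.
Selectivity toward B rises as C_A falls — low-concentration operation is favoured.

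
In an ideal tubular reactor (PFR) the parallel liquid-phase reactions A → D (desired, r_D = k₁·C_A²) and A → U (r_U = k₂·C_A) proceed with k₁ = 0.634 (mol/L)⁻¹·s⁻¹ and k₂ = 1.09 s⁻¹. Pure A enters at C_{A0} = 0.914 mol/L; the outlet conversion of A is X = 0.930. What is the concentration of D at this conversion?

0.180 mol/L

C_A = C_{A0}(1−X) = 0.06398 mol/L.
Along a PFR/batch, dC_U/dC_A = −r_U/(r_D+r_U) = −k₂/(k₂+k₁·C_A).
Integrating from C_{A0} to C_A: C_U = (1.09/0.634)·ln[(1.09+0.634·0.914)/(1.09+0.634·0.0640)] = 1.719·ln(1.669/1.131) = 0.6702 mol/L.
Then C_D = (C_{A0}−C_A) − C_U = 0.8500 − 0.6702 = 0.1799 mol/L.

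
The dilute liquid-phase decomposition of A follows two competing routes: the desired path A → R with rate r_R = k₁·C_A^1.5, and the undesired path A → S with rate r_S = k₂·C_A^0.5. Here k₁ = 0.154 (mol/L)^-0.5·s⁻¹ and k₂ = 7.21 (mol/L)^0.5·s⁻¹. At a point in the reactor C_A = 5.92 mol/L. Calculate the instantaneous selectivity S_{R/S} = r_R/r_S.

0.126

S_{R/S} = r_R/r_S = (k₁·C_A^1.5)/(k₂·C_A^0.5) = (k₁/k₂)·C_A.
= (0.154×5.920^1.5) / (7.21×5.920^0.5) = 2.218/17.54 = 0.126.
Since the desired path is higher order in A, keeping C_A high (PFR or concentrated feed) favours R.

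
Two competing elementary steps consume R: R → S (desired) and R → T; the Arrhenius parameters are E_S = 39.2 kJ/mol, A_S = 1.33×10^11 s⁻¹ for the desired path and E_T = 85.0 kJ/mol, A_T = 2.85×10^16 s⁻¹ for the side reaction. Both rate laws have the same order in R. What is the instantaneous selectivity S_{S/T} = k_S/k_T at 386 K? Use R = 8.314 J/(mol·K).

With equal orders, S_{S/T} = k_S/k_T = (A_S/A_T)·exp[(E_T−E_S)/(RT)].
(E_T−E_S)/(RT) = (85.0−39.2)×10³/(8.314×386) = 45800/3209 = 14.27.
k_S/k_T = (1.33×10^11/2.85×10^16)·exp(14.27) = 4.667×10^-6 × 1.578×10^6 = 7.36.

7.36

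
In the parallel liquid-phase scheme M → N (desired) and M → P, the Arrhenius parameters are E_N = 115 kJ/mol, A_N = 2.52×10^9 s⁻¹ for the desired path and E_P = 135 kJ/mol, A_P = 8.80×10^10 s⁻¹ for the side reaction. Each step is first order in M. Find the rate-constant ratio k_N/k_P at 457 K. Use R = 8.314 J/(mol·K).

k_N/k_P = (A_N/A_P)·exp[−(E_N−E_P)/(RT)] = (A_N/A_P)·exp[(E_P−E_N)/(RT)].
(E_P−E_N)/(RT) = (135−115)×10³/(8.314×457) = 20000/3799 = 5.264.
k_N/k_P = (2.52×10^9/8.80×10^10)·exp(5.264) = 0.02864 × 193.2 = 5.53.
Since E_N < E_P, lowering the temperature improves selectivity toward N.

5.53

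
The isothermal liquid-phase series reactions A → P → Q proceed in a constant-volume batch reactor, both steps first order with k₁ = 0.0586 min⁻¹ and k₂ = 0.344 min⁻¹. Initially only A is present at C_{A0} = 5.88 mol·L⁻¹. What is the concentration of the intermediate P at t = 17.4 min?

0.432 mol·L⁻¹

The intermediate concentration in a first-order A→B→C sequence is C_P = k₁C_{A0}(e^(−k₁t) − e^(−k₂t))/(k₂−k₁).
e^(−k₁t) = e^(−0.0586×17.4) = e^(−1.020) = 0.3607; e^(−k₂t) = e^(−5.986) = 0.002515.
C_P = 0.0586×5.88/(0.344−0.0586) × (0.3607−0.002515) = 1.207×0.3582 = 0.4325 mol·L⁻¹.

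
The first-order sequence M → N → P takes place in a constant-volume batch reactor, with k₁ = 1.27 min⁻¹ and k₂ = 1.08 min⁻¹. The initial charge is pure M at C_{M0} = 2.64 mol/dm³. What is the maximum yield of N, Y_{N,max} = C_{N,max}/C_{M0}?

0.398

Evaluating C_N at t_opt = ln(k₂/k₁)/(k₂−k₁) gives C_{N,max}/C_{M0} = (k₁/k₂)^[k₂/(k₂−k₁)].
= (1.27/1.08)^(1.08/(1.08−1.27)) = (1.176)^(-5.684) = 0.3981.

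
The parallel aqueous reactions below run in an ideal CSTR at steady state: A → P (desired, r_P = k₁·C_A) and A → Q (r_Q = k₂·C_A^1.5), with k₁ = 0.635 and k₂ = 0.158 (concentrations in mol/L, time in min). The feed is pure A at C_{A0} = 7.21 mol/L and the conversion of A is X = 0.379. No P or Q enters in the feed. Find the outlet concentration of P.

Exit C_A = C_{A0}(1−X) = 7.21×0.621 = 4.477 mol/L.
In a CSTR the entire volume is at exit conditions, so r_P = 0.635×4.477 = 2.843 and r_Q = 0.158×4.477^1.5 = 1.497.
Fraction of consumed A going to P: r_P/(r_P+r_Q) = 0.6551.
C_P = 0.6551·C_{A0}·X = 0.6551×7.21×0.379 = 1.79 mol/L.

1.79 mol/L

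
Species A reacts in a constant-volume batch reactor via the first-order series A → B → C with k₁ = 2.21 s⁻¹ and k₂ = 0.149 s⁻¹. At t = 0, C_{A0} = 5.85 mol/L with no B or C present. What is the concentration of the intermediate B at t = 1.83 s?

4.67 mol/L

Solving the coupled first-order balances gives C_B(t) = [k₁/(k₂−k₁)]·C_{A0}·(e^(−k₁t) − e^(−k₂t)).
e^(−k₁t) = e^(−2.21×1.83) = e^(−4.044) = 0.01752; e^(−k₂t) = e^(−0.2727) = 0.7613.
C_B = 2.21×5.85/(0.149−2.21) × (0.01752−0.7613) = (-6.273)×(-0.7438) = 4.666 mol/L.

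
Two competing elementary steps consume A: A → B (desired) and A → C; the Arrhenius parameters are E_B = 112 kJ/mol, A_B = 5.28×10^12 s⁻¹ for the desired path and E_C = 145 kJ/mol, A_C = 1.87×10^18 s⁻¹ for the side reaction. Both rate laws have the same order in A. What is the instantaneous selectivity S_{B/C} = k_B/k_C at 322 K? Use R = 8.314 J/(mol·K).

0.637

Since both paths have the same order in A, the concentration cancels and S_{B/C} = k_B/k_C = (A_B/A_C)·exp[(E_C−E_B)/(RT)].
(E_C−E_B)/(RT) = (145−112)×10³/(8.314×322) = 33000/2677 = 12.33.
k_B/k_C = (5.28×10^12/1.87×10^18)·exp(12.33) = 2.824×10^-6 × 2.256×10^5 = 0.637.
Since E_B < E_C, lowering the temperature improves selectivity toward B.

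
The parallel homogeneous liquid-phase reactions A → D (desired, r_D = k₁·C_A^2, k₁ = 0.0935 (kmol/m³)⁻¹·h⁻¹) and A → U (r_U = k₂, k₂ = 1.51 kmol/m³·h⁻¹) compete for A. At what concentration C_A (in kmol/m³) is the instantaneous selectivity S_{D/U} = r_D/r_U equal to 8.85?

12.0 kmol/m³

S_{D/U} = (k₁/k₂)·C_A^2 ⇒ C_A = (S·k₂/k₁)^(0.5).
= (8.85×1.51/0.0935)^(0.5) = (142.9)^(0.5) = 12.0 kmol/m³.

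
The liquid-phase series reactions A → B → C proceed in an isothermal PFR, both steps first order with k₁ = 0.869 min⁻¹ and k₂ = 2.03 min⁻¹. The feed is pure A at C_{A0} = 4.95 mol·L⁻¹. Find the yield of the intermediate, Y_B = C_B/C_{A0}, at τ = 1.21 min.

0.197

For first-order series with pure A initially, C_B(τ) = k₁C_{A0}/(k₂−k₁)·(e^(−k₁τ) − e^(−k₂τ)).
e^(−k₁τ) = e^(−0.869×1.21) = e^(−1.051) = 0.3494; e^(−k₂τ) = e^(−2.456) = 0.08575.
C_B = 0.869×4.95/(2.03−0.869) × (0.3494−0.08575) = 3.705×0.2637 = 0.9769 mol·L⁻¹.
Y_B = C_B/C_{A0} = 0.9769/4.95 = 0.197.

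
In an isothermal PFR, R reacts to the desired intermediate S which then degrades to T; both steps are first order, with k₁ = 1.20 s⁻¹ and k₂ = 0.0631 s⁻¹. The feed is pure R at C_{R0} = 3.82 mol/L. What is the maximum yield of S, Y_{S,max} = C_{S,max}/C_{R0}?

For a first-order series the maximum intermediate yield is C_{S,max}/C_{R0} = (k₁/k₂)^[k₂/(k₂−k₁)].
= (1.20/0.0631)^(0.0631/(0.0631−1.20)) = (19.02)^(-0.05550) = 0.8492.

0.849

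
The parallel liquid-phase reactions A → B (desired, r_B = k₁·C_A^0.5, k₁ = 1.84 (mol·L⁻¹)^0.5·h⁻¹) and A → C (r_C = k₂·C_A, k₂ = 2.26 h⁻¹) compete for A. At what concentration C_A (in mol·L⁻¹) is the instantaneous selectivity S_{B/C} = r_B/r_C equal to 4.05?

0.0404 mol·L⁻¹

S_{B/C} = (k₁/k₂)·C_A^-0.5 ⇒ C_A = (S·k₂/k₁)^(-2).
= (4.05×2.26/1.84)^(-2) = (4.974)^(-2) = 0.0404 mol·L⁻¹.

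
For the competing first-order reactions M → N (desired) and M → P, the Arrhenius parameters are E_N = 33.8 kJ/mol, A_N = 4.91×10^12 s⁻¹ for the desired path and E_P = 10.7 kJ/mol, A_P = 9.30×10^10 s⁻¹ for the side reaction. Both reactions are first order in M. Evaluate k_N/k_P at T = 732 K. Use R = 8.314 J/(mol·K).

1.19

k_N/k_P = (A_N/A_P)·exp[−(E_N−E_P)/(RT)] = (A_N/A_P)·exp[(E_P−E_N)/(RT)].
(E_P−E_N)/(RT) = (10.7−33.8)×10³/(8.314×732) = -23100/6086 = -3.796.
k_N/k_P = (4.91×10^12/9.30×10^10)·exp(-3.796) = 52.80 × 0.02247 = 1.19.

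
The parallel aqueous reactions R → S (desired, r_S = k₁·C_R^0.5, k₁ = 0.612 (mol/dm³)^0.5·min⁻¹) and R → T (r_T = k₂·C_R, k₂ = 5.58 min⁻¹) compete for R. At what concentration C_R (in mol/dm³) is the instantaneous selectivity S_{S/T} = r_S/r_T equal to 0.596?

0.0339 mol/dm³

S_{S/T} = (k₁/k₂)·C_R^-0.5 ⇒ C_R = (S·k₂/k₁)^(-2).
= (0.596×5.58/0.612)^(-2) = (5.434)^(-2) = 0.0339 mol/dm³.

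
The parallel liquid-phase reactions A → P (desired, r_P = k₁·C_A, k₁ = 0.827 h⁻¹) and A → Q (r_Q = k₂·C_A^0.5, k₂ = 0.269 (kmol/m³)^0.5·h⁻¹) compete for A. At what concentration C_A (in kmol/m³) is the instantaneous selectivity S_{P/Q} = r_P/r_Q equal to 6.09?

3.92 kmol/m³

S_{P/Q} = (k₁/k₂)·C_A^0.5 ⇒ C_A = (S·k₂/k₁)^(2).
= (6.09×0.269/0.827)^(2) = (1.981)^(2) = 3.92 kmol/m³.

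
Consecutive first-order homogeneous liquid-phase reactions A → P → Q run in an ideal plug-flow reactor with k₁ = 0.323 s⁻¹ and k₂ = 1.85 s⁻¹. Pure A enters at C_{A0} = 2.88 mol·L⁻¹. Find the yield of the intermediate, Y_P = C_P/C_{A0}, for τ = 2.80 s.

The intermediate concentration in a first-order A→B→C sequence is C_P = k₁C_{A0}(e^(−k₁τ) − e^(−k₂τ))/(k₂−k₁).
e^(−k₁τ) = e^(−0.323×2.80) = e^(−0.9044) = 0.4048; e^(−k₂τ) = e^(−5.180) = 0.005628.
C_P = 0.323×2.88/(1.85−0.323) × (0.4048−0.005628) = 0.6092×0.3992 = 0.2432 mol·L⁻¹.
Y_P = C_P/C_{A0} = 0.2432/2.88 = 0.0844.

0.0844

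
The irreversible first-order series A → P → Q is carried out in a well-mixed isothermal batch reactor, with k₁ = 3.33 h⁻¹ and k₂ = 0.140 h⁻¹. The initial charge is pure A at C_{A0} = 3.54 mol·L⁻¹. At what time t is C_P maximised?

Setting dC_P/dt = 0 gives t_opt = ln(k₂/k₁)/(k₂−k₁).
= ln(0.140/3.33)/(0.140−3.33) = ln(0.04204)/-3.190 = -3.169/-3.190 = 0.993 h.

0.993 h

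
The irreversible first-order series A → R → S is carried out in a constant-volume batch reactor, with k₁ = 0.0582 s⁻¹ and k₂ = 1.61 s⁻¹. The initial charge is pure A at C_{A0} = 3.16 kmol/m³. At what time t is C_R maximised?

2.14 s

For first-order series the maximum of C_R occurs at t_opt = ln(k₂/k₁)/(k₂−k₁).
= ln(1.61/0.0582)/(1.61−0.0582) = ln(27.66)/1.552 = 3.320/1.552 = 2.14 s.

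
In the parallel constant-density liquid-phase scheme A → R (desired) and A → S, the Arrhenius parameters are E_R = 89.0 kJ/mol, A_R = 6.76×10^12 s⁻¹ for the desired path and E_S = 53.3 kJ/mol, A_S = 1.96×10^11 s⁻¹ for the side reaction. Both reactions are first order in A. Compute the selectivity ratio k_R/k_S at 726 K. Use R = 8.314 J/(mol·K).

0.0931

Since both paths have the same order in A, the concentration cancels and S_{R/S} = k_R/k_S = (A_R/A_S)·exp[(E_S−E_R)/(RT)].
(E_S−E_R)/(RT) = (53.3−89.0)×10³/(8.314×726) = -35700/6036 = -5.915.
k_R/k_S = (6.76×10^12/1.96×10^11)·exp(-5.915) = 34.49 × 0.002700 = 0.0931.
Since E_R > E_S, raising the temperature improves selectivity toward R.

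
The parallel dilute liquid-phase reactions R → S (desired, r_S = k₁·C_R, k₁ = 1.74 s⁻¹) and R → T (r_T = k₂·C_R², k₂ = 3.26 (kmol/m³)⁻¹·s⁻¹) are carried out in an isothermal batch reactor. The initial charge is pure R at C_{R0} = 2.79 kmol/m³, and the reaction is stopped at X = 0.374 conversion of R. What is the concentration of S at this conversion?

C_R = C_{R0}(1−X) = 1.747 kmol/m³.
Along a PFR/batch, dC_S/dC_R = −r_S/(r_S+r_T) = −k₁/(k₁+k₂·C_R).
Integrating from C_{R0} to C_R: C_S = (1.74/3.26)·ln[(1.74+3.26·2.79)/(1.74+3.26·1.75)] = 0.5337·ln(10.84/7.434) = 0.2011 kmol/m³.

0.201 kmol/m³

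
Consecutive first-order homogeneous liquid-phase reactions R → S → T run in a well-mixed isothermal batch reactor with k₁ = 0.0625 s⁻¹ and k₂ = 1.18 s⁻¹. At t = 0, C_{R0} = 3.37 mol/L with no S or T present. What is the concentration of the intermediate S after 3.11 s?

0.150 mol/L

The intermediate concentration in a first-order A→B→C sequence is C_S = k₁C_{R0}(e^(−k₁t) − e^(−k₂t))/(k₂−k₁).
e^(−k₁t) = e^(−0.0625×3.11) = e^(−0.1944) = 0.8233; e^(−k₂t) = e^(−3.670) = 0.02548.
C_S = 0.0625×3.37/(1.18−0.0625) × (0.8233−0.02548) = 0.1885×0.7979 = 0.1504 mol/L.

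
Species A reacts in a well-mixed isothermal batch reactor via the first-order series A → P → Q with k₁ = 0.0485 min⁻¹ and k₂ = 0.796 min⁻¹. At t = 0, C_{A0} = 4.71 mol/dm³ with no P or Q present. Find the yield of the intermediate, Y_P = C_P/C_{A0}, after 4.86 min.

For first-order series with pure A initially, C_P(t) = k₁C_{A0}/(k₂−k₁)·(e^(−k₁t) − e^(−k₂t)).
e^(−k₁t) = e^(−0.0485×4.86) = e^(−0.2357) = 0.7900; e^(−k₂t) = e^(−3.869) = 0.02089.
C_P = 0.0485×4.71/(0.796−0.0485) × (0.7900−0.02089) = 0.3056×0.7691 = 0.2350 mol/dm³.
Y_P = C_P/C_{A0} = 0.2350/4.71 = 0.0499.

0.0499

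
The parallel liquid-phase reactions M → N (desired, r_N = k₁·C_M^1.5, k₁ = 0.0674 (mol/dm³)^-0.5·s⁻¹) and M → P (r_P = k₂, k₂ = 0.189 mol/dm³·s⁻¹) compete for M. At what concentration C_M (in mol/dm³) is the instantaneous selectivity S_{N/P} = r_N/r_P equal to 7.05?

7.31 mol/dm³

S_{N/P} = (k₁/k₂)·C_M^1.5 ⇒ C_M = (S·k₂/k₁)^(1/1.5).
= (7.05×0.189/0.0674)^(0.6667) = (19.77)^(0.6667) = 7.31 mol/dm³.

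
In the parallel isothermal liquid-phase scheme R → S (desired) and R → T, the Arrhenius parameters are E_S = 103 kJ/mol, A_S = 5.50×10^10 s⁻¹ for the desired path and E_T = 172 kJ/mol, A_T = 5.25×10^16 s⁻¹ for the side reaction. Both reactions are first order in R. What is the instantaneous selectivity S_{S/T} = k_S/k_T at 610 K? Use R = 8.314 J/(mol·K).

k_S/k_T = (A_S/A_T)·exp[−(E_S−E_T)/(RT)] = (A_S/A_T)·exp[(E_T−E_S)/(RT)].
(E_T−E_S)/(RT) = (172−103)×10³/(8.314×610) = 69000/5072 = 13.61.
k_S/k_T = (5.50×10^10/5.25×10^16)·exp(13.61) = 1.048×10^-6 × 8.104×10^5 = 0.849.

0.849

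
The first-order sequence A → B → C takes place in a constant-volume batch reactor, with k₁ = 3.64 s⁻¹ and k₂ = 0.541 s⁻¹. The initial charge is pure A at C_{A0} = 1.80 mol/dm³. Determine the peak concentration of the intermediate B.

1.29 mol/dm³

Evaluating C_B at t_opt = ln(k₂/k₁)/(k₂−k₁) gives C_{B,max}/C_{A0} = (k₁/k₂)^[k₂/(k₂−k₁)].
= (3.64/0.541)^(0.541/(0.541−3.64)) = (6.728)^(-0.1746) = 0.7169.
C_{B,max} = 0.7169×1.80 = 1.29 mol/dm³.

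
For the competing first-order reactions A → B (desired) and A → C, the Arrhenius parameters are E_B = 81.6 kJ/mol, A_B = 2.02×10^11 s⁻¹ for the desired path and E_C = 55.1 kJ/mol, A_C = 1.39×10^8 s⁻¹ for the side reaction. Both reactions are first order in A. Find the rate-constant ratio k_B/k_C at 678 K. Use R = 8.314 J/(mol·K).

13.2

k_B/k_C = (A_B/A_C)·exp[−(E_B−E_C)/(RT)] = (A_B/A_C)·exp[(E_C−E_B)/(RT)].
(E_C−E_B)/(RT) = (55.1−81.6)×10³/(8.314×678) = -26500/5637 = -4.701.
k_B/k_C = (2.02×10^11/1.39×10^8)·exp(-4.701) = 1453 × 0.009085 = 13.2.
Since E_B > E_C, raising the temperature improves selectivity toward B.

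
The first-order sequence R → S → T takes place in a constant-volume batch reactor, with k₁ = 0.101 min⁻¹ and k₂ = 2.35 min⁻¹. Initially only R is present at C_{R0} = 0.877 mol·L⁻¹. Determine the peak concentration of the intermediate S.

At the optimum, C_{S,max}/C_{R0} = (k₁/k₂)^[k₂/(k₂−k₁)].
= (0.101/2.35)^(2.35/(2.35−0.101)) = (0.04298)^(1.045) = 0.03731.
C_{S,max} = 0.03731×0.877 = 0.0327 mol·L⁻¹.

0.0327 mol·L⁻¹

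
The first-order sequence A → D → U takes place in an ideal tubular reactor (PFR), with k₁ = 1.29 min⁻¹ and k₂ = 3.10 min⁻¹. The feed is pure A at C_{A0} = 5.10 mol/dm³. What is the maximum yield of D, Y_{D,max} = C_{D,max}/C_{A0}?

At the optimum, C_{D,max}/C_{A0} = (k₁/k₂)^[k₂/(k₂−k₁)].
= (1.29/3.10)^(3.10/(3.10−1.29)) = (0.4161)^(1.713) = 0.2228.

0.223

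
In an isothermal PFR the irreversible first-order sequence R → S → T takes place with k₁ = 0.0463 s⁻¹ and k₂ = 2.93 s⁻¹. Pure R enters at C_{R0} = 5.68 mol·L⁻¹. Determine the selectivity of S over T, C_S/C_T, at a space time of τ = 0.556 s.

0.968

For first-order series with pure R initially, C_S(τ) = k₁C_{R0}/(k₂−k₁)·(e^(−k₁τ) − e^(−k₂τ)).
e^(−k₁τ) = e^(−0.0463×0.556) = e^(−0.02574) = 0.9746; e^(−k₂τ) = e^(−1.629) = 0.1961.
C_S = 0.0463×5.68/(2.93−0.0463) × (0.9746−0.1961) = 0.09120×0.7785 = 0.07099 mol·L⁻¹.
C_R = C_{R0}e^(−k₁τ) = 5.536 mol·L⁻¹, so C_T = C_{R0}−C_R−C_S = 0.07336 mol·L⁻¹; C_S/C_T = 0.968.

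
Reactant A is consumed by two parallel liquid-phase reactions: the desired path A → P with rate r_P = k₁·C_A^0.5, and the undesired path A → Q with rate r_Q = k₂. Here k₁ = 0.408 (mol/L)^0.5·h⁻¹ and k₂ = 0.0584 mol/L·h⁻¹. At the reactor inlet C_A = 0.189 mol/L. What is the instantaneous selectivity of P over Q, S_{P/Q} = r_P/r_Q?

3.04

S_{P/Q} = r_P/r_Q = (k₁·C_A^0.5)/(k₂) = (k₁/k₂)·C_A^0.5.
= (0.408×0.1890^0.5) / (0.0584) = 0.1774/0.05840 = 3.04.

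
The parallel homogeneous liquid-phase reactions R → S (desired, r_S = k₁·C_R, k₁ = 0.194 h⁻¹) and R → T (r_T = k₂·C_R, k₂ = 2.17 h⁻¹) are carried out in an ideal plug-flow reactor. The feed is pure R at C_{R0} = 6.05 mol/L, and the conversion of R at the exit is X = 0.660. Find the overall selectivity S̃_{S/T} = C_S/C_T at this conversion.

0.0894

C_R = C_{R0}(1−X) = 2.057 mol/L.
Both paths are first order in R, so the instantaneous fraction to S is constant: dC_S/d(−C_R) = k₁/(k₁+k₂) = 0.08206.
C_S = 0.08206·(C_{R0}−C_R) = 0.08206×3.993 = 0.328 mol/L.
C_T = (C_{R0}−C_R)−C_S = 3.665 mol/L; S̃_{S/T} = 0.3277/3.665 = 0.0894.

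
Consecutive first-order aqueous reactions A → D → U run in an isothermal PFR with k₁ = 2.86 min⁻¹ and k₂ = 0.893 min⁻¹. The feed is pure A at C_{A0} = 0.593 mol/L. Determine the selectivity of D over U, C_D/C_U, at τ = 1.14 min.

The intermediate concentration in a first-order A→B→C sequence is C_D = k₁C_{A0}(e^(−k₁τ) − e^(−k₂τ))/(k₂−k₁).
e^(−k₁τ) = e^(−2.86×1.14) = e^(−3.260) = 0.03837; e^(−k₂τ) = e^(−1.018) = 0.3613.
C_D = 2.86×0.593/(0.893−2.86) × (0.03837−0.3613) = (-0.8622)×(-0.3229) = 0.2784 mol/L.
C_A = C_{A0}e^(−k₁τ) = 0.02276 mol/L, so C_U = C_{A0}−C_A−C_D = 0.2918 mol/L; C_D/C_U = 0.954.

0.954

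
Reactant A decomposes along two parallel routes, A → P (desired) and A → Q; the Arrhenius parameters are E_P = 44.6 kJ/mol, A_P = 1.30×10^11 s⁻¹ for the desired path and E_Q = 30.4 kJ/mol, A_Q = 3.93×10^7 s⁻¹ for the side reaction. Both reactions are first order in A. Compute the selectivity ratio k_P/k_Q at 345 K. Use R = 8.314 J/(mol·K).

k_P/k_Q = (A_P/A_Q)·exp[−(E_P−E_Q)/(RT)] = (A_P/A_Q)·exp[(E_Q−E_P)/(RT)].
(E_Q−E_P)/(RT) = (30.4−44.6)×10³/(8.314×345) = -14200/2868 = -4.951.
k_P/k_Q = (1.30×10^11/3.93×10^7)·exp(-4.951) = 3308 × 0.007079 = 23.4.

23.4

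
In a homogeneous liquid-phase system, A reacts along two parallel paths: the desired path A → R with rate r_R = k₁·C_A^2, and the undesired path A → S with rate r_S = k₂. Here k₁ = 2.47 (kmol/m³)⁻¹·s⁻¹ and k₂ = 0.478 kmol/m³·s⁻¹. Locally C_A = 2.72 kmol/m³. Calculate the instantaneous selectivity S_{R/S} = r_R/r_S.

S_{R/S} = r_R/r_S = (k₁·C_A^2)/(k₂) = (k₁/k₂)·C_A^2.
= (2.47×2.720^2) / (0.478) = 18.27/0.4780 = 38.2.

38.2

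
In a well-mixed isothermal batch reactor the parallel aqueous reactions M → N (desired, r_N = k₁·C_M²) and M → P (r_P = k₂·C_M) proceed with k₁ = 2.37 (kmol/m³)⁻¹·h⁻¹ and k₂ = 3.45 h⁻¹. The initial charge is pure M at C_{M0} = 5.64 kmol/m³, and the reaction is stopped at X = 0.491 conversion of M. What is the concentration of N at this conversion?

2.05 kmol/m³

C_M = C_{M0}(1−X) = 2.871 kmol/m³.
Along a PFR/batch, dC_P/dC_M = −r_P/(r_N+r_P) = −k₂/(k₂+k₁·C_M).
Integrating from C_{M0} to C_M: C_P = (3.45/2.37)·ln[(3.45+2.37·5.64)/(3.45+2.37·2.87)] = 1.456·ln(16.82/10.25) = 0.7202 kmol/m³.
Then C_N = (C_{M0}−C_M) − C_P = 2.769 − 0.7202 = 2.049 kmol/m³.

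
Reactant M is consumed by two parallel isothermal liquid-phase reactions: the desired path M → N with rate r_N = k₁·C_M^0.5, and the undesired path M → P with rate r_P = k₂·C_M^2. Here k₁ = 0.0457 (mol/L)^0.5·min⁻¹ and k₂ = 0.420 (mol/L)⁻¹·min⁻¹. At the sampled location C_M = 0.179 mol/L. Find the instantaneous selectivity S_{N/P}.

S_{N/P} = r_N/r_P = (k₁·C_M^0.5)/(k₂·C_M^2) = (k₁/k₂)·C_M^-1.5.
= (0.0457×0.1790^0.5) / (0.420×0.1790^2) = 0.01933/0.01346 = 1.44.

1.44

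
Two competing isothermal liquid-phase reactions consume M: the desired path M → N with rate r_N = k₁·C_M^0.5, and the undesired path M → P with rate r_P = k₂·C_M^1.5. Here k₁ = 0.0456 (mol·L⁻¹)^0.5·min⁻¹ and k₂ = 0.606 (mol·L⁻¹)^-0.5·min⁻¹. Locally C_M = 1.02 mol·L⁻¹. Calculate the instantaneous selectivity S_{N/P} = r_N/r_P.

0.0738

S_{N/P} = r_N/r_P = (k₁·C_M^0.5)/(k₂·C_M^1.5) = (k₁/k₂)·C_M⁻¹.
= (0.0456×1.020^0.5) / (0.606×1.020^1.5) = 0.04605/0.6243 = 0.0738.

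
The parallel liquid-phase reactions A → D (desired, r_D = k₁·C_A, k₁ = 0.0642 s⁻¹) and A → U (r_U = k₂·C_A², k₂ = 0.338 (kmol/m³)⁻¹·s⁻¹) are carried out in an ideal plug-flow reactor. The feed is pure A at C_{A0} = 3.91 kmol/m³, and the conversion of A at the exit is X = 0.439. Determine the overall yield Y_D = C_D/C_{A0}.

C_A = C_{A0}(1−X) = 2.194 kmol/m³.
Along a PFR/batch, dC_D/dC_A = −r_D/(r_D+r_U) = −k₁/(k₁+k₂·C_A).
Integrating from C_{A0} to C_A: C_D = (0.0642/0.338)·ln[(0.0642+0.338·3.91)/(0.0642+0.338·2.19)] = 0.1899·ln(1.386/0.8056) = 0.1030 kmol/m³.
Y_D = C_D/C_{A0} = 0.1030/3.91 = 0.0263.

0.0263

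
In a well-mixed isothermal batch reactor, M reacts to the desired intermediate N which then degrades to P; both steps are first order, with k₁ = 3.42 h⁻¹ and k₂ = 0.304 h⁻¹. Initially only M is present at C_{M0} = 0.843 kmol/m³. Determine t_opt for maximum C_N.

0.777 h

Setting dC_N/dt = 0 gives t_opt = ln(k₂/k₁)/(k₂−k₁).
= ln(0.304/3.42)/(0.304−3.42) = ln(0.08889)/-3.116 = -2.420/-3.116 = 0.777 h.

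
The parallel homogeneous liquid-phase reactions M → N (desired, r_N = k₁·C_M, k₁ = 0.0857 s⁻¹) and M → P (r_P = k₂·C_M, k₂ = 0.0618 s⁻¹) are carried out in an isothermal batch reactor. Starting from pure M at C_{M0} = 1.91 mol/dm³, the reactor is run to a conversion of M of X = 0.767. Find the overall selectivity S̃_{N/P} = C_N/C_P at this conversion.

1.39

C_M = C_{M0}(1−X) = 0.4450 mol/dm³.
Both paths are first order in M, so the instantaneous fraction to N is constant: dC_N/d(−C_M) = k₁/(k₁+k₂) = 0.5810.
C_N = 0.5810·(C_{M0}−C_M) = 0.5810×1.465 = 0.851 mol/dm³.
C_P = (C_{M0}−C_M)−C_N = 0.6138 mol/dm³; S̃_{N/P} = 0.8512/0.6138 = 1.39.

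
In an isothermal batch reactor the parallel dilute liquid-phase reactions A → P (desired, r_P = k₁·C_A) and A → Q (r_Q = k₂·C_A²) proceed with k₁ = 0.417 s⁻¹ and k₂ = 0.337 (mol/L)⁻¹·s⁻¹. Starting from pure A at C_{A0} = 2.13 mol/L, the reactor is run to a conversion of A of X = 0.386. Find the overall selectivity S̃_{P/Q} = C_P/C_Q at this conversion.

0.728

C_A = C_{A0}(1−X) = 1.308 mol/L.
Along a PFR/batch, dC_P/dC_A = −r_P/(r_P+r_Q) = −k₁/(k₁+k₂·C_A).
Integrating from C_{A0} to C_A: C_P = (0.417/0.337)·ln[(0.417+0.337·2.13)/(0.417+0.337·1.31)] = 1.237·ln(1.135/0.8577) = 0.3464 mol/L.
C_Q = (C_{A0}−C_A)−C_P = 0.4758 mol/L; S̃_{P/Q} = 0.3464/0.4758 = 0.728.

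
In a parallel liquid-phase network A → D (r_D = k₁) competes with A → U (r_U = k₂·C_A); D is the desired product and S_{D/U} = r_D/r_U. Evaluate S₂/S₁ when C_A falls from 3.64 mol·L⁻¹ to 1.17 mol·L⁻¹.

3.11

S_{D/U} = (k₁/k₂)·C_A⁻¹, so S₂/S₁ = (C_{A,2}/C_{A,1})⁻¹.
= 3.64/1.17 = 3.11.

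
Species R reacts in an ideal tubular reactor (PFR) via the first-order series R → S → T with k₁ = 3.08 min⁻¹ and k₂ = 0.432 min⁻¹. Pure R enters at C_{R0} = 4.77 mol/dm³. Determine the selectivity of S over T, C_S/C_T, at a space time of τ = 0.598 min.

5.60

Solving the coupled first-order balances gives C_S(τ) = [k₁/(k₂−k₁)]·C_{R0}·(e^(−k₁τ) − e^(−k₂τ)).
e^(−k₁τ) = e^(−3.08×0.598) = e^(−1.842) = 0.1585; e^(−k₂τ) = e^(−0.2583) = 0.7723.
C_S = 3.08×4.77/(0.432−3.08) × (0.1585−0.7723) = (-5.548)×(-0.6138) = 3.406 mol/dm³.
C_R = C_{R0}e^(−k₁τ) = 0.7562 mol/dm³, so C_T = C_{R0}−C_R−C_S = 0.6083 mol/dm³; C_S/C_T = 5.60.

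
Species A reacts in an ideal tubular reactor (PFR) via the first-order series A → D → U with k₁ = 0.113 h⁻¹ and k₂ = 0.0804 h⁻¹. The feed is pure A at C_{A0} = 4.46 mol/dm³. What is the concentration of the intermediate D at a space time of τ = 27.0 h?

1.03 mol/dm³

For first-order series with pure A initially, C_D(τ) = k₁C_{A0}/(k₂−k₁)·(e^(−k₁τ) − e^(−k₂τ)).
e^(−k₁τ) = e^(−0.113×27.0) = e^(−3.051) = 0.04731; e^(−k₂τ) = e^(−2.171) = 0.1141.
C_D = 0.113×4.46/(0.0804−0.113) × (0.04731−0.1141) = (-15.46)×(-0.06677) = 1.032 mol/dm³.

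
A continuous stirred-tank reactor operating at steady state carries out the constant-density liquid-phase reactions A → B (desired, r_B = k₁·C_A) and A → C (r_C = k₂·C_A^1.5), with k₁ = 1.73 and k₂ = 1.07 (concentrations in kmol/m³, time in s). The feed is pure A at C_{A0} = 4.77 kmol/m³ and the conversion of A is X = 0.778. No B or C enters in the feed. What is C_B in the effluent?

Exit C_A = C_{A0}(1−X) = 4.77×0.222 = 1.059 kmol/m³.
A CSTR operates uniformly at the exit composition, giving r_B = 1.832 and r_C = 1.166 (each k·C_A^n at C_A = 1.059).
Fraction of consumed A going to B: r_B/(r_B+r_C) = 0.6111.
C_B = 0.6111·C_{A0}·X = 0.6111×4.77×0.778 = 2.27 kmol/m³.

2.27 kmol/m³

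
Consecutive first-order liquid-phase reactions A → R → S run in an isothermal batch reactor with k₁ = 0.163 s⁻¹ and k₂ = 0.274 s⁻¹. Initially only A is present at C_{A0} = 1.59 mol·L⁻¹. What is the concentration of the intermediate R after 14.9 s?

The intermediate concentration in a first-order A→B→C sequence is C_R = k₁C_{A0}(e^(−k₁t) − e^(−k₂t))/(k₂−k₁).
e^(−k₁t) = e^(−0.163×14.9) = e^(−2.429) = 0.08815; e^(−k₂t) = e^(−4.083) = 0.01686.
C_R = 0.163×1.59/(0.274−0.163) × (0.08815−0.01686) = 2.335×0.07129 = 0.1664 mol·L⁻¹.

0.166 mol·L⁻¹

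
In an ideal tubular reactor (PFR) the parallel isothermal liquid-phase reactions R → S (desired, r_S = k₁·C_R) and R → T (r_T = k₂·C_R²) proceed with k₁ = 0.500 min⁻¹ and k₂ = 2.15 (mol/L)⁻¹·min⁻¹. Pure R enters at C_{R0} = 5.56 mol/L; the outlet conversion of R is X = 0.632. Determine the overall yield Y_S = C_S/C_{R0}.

0.0390

C_R = C_{R0}(1−X) = 2.046 mol/L.
Along a PFR/batch, dC_S/dC_R = −r_S/(r_S+r_T) = −k₁/(k₁+k₂·C_R).
Integrating from C_{R0} to C_R: C_S = (0.500/2.15)·ln[(0.500+2.15·5.56)/(0.500+2.15·2.05)] = 0.2326·ln(12.45/4.899) = 0.2170 mol/L.
Y_S = C_S/C_{R0} = 0.2170/5.56 = 0.0390.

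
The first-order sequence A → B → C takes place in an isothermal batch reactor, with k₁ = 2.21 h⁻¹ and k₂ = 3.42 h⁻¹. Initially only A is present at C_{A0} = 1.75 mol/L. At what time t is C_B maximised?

0.361 h

The intermediate peaks when r₁ = r₂, i.e. k₁e^(−k₁t) = k₂e^(−k₂t), giving t_opt = ln(k₂/k₁)/(k₂−k₁).
= ln(3.42/2.21)/(3.42−2.21) = ln(1.548)/1.210 = 0.4366/1.210 = 0.361 h.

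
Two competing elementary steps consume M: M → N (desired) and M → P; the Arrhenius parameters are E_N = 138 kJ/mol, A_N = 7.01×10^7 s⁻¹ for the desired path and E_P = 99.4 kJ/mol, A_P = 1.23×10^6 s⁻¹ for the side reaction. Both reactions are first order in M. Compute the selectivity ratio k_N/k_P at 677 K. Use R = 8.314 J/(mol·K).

0.0599

With equal orders, S_{N/P} = k_N/k_P = (A_N/A_P)·exp[(E_P−E_N)/(RT)].
(E_P−E_N)/(RT) = (99.4−138)×10³/(8.314×677) = -38600/5629 = -6.858.
k_N/k_P = (7.01×10^7/1.23×10^6)·exp(-6.858) = 56.99 × 0.001051 = 0.0599.
Since E_N > E_P, raising the temperature improves selectivity toward N.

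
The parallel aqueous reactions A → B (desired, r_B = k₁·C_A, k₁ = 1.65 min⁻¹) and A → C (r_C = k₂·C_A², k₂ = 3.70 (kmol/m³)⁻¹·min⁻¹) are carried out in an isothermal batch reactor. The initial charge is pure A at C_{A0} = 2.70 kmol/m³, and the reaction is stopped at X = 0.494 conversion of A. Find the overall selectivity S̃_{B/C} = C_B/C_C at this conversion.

C_A = C_{A0}(1−X) = 1.366 kmol/m³.
Along a PFR/batch, dC_B/dC_A = −r_B/(r_B+r_C) = −k₁/(k₁+k₂·C_A).
Integrating from C_{A0} to C_A: C_B = (1.65/3.70)·ln[(1.65+3.70·2.70)/(1.65+3.70·1.37)] = 0.4459·ln(11.64/6.705) = 0.2460 kmol/m³.
C_C = (C_{A0}−C_A)−C_B = 1.088 kmol/m³; S̃_{B/C} = 0.2460/1.088 = 0.226.

0.226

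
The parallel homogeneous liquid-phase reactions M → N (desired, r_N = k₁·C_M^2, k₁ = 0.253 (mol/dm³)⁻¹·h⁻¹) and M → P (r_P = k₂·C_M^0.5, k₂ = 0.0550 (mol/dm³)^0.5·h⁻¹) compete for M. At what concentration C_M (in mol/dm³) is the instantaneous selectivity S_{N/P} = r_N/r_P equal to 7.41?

1.37 mol/dm³

S_{N/P} = (k₁/k₂)·C_M^1.5 ⇒ C_M = (S·k₂/k₁)^(1/1.5).
= (7.41×0.0550/0.253)^(0.6667) = (1.611)^(0.6667) = 1.37 mol/dm³.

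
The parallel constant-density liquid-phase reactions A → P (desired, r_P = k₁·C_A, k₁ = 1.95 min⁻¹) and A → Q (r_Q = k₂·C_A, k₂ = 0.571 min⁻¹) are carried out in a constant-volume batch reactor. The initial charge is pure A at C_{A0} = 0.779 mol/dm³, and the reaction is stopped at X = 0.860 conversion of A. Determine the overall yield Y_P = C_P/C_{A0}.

0.665

C_A = C_{A0}(1−X) = 0.1091 mol/dm³.
Both paths are first order in A, so the instantaneous fraction to P is constant: dC_P/d(−C_A) = k₁/(k₁+k₂) = 0.7735.
C_P = 0.7735·(C_{A0}−C_A) = 0.7735×0.6699 = 0.518 mol/dm³.
Y_P = C_P/C_{A0} = 0.5182/0.779 = 0.665.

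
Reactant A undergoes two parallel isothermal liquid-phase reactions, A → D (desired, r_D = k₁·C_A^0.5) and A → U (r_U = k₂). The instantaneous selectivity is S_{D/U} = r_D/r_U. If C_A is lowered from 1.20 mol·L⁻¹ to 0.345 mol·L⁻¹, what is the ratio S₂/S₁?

S_{D/U} = (k₁/k₂)·C_A^0.5, so S₂/S₁ = (C_{A,2}/C_{A,1})^0.5.
= (0.345/1.20)^0.5 = (0.2875)^0.5 = 0.536.
Selectivity toward D falls as C_A falls — high-concentration operation is favoured.

0.536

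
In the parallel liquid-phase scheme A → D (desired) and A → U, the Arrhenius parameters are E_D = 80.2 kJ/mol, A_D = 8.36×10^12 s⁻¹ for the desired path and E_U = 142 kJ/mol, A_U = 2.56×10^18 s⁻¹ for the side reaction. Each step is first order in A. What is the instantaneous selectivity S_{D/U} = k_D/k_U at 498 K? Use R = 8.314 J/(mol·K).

k_D/k_U = (A_D/A_U)·exp[−(E_D−E_U)/(RT)] = (A_D/A_U)·exp[(E_U−E_D)/(RT)].
(E_U−E_D)/(RT) = (142−80.2)×10³/(8.314×498) = 61800/4140 = 14.93.
k_D/k_U = (8.36×10^12/2.56×10^18)·exp(14.93) = 3.266×10^-6 × 3.036×10^6 = 9.92.

9.92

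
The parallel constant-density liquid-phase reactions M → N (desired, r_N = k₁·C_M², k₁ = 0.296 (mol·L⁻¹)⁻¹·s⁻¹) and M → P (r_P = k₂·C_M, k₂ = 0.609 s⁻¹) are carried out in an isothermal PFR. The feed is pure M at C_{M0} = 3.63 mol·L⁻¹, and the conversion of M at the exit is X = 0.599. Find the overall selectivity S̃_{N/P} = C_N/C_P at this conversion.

C_M = C_{M0}(1−X) = 1.456 mol·L⁻¹.
Along a PFR/batch, dC_P/dC_M = −r_P/(r_N+r_P) = −k₂/(k₂+k₁·C_M).
Integrating from C_{M0} to C_M: C_P = (0.609/0.296)·ln[(0.609+0.296·3.63)/(0.609+0.296·1.46)] = 2.057·ln(1.683/1.040) = 0.9912 mol·L⁻¹.
Then C_N = (C_{M0}−C_M) − C_P = 2.174 − 0.9912 = 1.183 mol·L⁻¹.
S̃_{N/P} = C_N/C_P = 1.183/0.9912 = 1.19.

1.19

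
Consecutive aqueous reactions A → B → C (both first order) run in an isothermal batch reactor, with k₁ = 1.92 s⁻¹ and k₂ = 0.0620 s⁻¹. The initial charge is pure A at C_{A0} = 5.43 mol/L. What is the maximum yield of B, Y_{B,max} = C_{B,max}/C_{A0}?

Evaluating C_B at t_opt = ln(k₂/k₁)/(k₂−k₁) gives C_{B,max}/C_{A0} = (k₁/k₂)^[k₂/(k₂−k₁)].
= (1.92/0.0620)^(0.0620/(0.0620−1.92)) = (30.97)^(-0.03337) = 0.8918.

0.892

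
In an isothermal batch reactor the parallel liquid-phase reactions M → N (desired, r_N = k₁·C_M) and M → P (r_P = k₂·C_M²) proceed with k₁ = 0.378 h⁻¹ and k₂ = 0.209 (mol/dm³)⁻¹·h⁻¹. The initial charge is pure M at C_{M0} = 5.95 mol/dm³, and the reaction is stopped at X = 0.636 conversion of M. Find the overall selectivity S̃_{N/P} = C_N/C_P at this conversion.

C_M = C_{M0}(1−X) = 2.166 mol/dm³.
Along a PFR/batch, dC_N/dC_M = −r_N/(r_N+r_P) = −k₁/(k₁+k₂·C_M).
Integrating from C_{M0} to C_M: C_N = (0.378/0.209)·ln[(0.378+0.209·5.95)/(0.378+0.209·2.17)] = 1.809·ln(1.622/0.8307) = 1.210 mol/dm³.
C_P = (C_{M0}−C_M)−C_N = 2.574 mol/dm³; S̃_{N/P} = 1.210/2.574 = 0.470.

0.470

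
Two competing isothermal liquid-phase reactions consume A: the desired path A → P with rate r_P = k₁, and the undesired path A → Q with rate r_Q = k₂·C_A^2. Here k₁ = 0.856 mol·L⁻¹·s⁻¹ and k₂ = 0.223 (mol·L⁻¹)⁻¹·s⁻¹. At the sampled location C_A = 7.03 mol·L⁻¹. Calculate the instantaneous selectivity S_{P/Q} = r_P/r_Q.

S_{P/Q} = r_P/r_Q = (k₁)/(k₂·C_A^2) = (k₁/k₂)·C_A^-2.
= (0.856) / (0.223×7.030^2) = 0.8560/11.02 = 0.0777.

0.0777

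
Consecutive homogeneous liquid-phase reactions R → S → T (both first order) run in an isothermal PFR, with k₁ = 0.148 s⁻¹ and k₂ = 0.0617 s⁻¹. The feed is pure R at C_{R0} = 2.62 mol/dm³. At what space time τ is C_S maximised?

10.1 s

Setting dC_S/dτ = 0 gives τ_opt = ln(k₂/k₁)/(k₂−k₁).
= ln(0.0617/0.148)/(0.0617−0.148) = ln(0.4169)/-0.08630 = -0.8749/-0.08630 = 10.1 s.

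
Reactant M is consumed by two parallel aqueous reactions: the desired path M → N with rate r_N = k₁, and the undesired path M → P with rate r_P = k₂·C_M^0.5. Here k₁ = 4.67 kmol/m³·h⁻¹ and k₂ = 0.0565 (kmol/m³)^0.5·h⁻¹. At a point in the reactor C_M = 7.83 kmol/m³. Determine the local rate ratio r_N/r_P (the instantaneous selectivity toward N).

S_{N/P} = r_N/r_P = (k₁)/(k₂·C_M^0.5) = (k₁/k₂)·C_M^-0.5.
= (4.67) / (0.0565×7.830^0.5) = 4.670/0.1581 = 29.5.
The undesired path is higher order in M, so low C_M (CSTR or dilute feed) favours N.

29.5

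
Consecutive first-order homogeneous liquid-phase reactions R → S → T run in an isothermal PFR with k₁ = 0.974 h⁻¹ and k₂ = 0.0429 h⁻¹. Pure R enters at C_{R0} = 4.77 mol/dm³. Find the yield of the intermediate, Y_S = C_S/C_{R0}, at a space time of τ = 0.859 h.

0.555

Solving the coupled first-order balances gives C_S(τ) = [k₁/(k₂−k₁)]·C_{R0}·(e^(−k₁τ) − e^(−k₂τ)).
e^(−k₁τ) = e^(−0.974×0.859) = e^(−0.8367) = 0.4332; e^(−k₂τ) = e^(−0.03685) = 0.9638.
C_S = 0.974×4.77/(0.0429−0.974) × (0.4332−0.9638) = (-4.990)×(-0.5307) = 2.648 mol/dm³.
Y_S = C_S/C_{R0} = 2.648/4.77 = 0.555.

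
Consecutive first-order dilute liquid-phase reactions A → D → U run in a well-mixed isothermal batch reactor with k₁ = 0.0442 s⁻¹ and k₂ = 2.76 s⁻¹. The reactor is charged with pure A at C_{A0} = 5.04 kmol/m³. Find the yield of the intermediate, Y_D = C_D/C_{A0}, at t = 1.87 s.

The intermediate concentration in a first-order A→B→C sequence is C_D = k₁C_{A0}(e^(−k₁t) − e^(−k₂t))/(k₂−k₁).
e^(−k₁t) = e^(−0.0442×1.87) = e^(−0.08265) = 0.9207; e^(−k₂t) = e^(−5.161) = 0.005735.
C_D = 0.0442×5.04/(2.76−0.0442) × (0.9207−0.005735) = 0.08203×0.9149 = 0.07505 kmol/m³.
Y_D = C_D/C_{A0} = 0.07505/5.04 = 0.0149.

0.0149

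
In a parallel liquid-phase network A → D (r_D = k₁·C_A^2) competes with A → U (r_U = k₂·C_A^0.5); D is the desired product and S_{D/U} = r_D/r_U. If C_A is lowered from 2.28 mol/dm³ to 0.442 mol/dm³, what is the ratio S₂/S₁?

S_{D/U} = (k₁/k₂)·C_A^1.5, so S₂/S₁ = (C_{A,2}/C_{A,1})^1.5.
= (0.442/2.28)^1.5 = (0.1939)^1.5 = 0.0854.
Selectivity toward D falls as C_A falls — high-concentration operation is favoured.

0.0854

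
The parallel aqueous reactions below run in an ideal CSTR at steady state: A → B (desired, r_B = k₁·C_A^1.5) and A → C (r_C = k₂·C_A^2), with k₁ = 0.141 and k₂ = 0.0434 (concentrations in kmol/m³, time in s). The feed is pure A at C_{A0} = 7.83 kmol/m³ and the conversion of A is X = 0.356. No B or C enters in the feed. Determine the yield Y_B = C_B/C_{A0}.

0.211

Exit C_A = C_{A0}(1−X) = 7.83×0.644 = 5.043 kmol/m³.
Rates in a CSTR are evaluated at the outlet concentration: r_B = 0.141×5.043^1.5 = 1.597, r_C = 0.0434×5.043^2 = 1.104.
Fraction of consumed A going to B: r_B/(r_B+r_C) = 0.5913.
C_B = 0.5913·C_{A0}·X = 0.5913×7.83×0.356 = 1.65 kmol/m³; Y_B = C_B/C_{A0} = 0.211.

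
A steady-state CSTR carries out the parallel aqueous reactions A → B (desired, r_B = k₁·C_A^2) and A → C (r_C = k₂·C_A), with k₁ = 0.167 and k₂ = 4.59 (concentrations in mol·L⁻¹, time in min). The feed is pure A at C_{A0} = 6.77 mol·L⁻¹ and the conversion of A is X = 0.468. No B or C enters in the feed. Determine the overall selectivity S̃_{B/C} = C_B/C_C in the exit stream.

0.131

Exit C_A = C_{A0}(1−X) = 6.77×0.532 = 3.602 mol·L⁻¹.
In a CSTR the entire volume is at exit conditions, so r_B = 0.167×3.602^2 = 2.166 and r_C = 4.59×3.602 = 16.53.
Overall selectivity = C_B/C_C = r_Bτ/(r_Cτ) = r_B/r_C = 0.131.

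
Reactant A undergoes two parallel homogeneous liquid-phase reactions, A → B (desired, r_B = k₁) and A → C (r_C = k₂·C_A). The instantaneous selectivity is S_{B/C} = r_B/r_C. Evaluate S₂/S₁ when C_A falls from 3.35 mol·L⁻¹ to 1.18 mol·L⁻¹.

2.84

S_{B/C} = (k₁/k₂)·C_A⁻¹, so S₂/S₁ = (C_{A,2}/C_{A,1})⁻¹.
= 3.35/1.18 = 2.84.
Selectivity toward B rises as C_A falls — low-concentration operation is favoured.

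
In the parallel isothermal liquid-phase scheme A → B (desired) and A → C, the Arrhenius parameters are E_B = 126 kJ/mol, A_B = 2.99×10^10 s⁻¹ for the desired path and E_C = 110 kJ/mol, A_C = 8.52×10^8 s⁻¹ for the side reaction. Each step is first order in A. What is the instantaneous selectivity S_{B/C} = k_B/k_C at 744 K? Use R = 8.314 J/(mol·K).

2.64

With equal orders, S_{B/C} = k_B/k_C = (A_B/A_C)·exp[(E_C−E_B)/(RT)].
(E_C−E_B)/(RT) = (110−126)×10³/(8.314×744) = -16000/6186 = -2.587.
k_B/k_C = (2.99×10^10/8.52×10^8)·exp(-2.587) = 35.09 × 0.07527 = 2.64.
Since E_B > E_C, raising the temperature improves selectivity toward B.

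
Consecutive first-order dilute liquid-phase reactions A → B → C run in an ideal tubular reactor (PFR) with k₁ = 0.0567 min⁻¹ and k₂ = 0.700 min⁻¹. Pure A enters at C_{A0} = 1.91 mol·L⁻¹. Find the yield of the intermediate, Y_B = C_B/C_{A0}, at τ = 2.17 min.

The intermediate concentration in a first-order A→B→C sequence is C_B = k₁C_{A0}(e^(−k₁τ) − e^(−k₂τ))/(k₂−k₁).
e^(−k₁τ) = e^(−0.0567×2.17) = e^(−0.1230) = 0.8842; e^(−k₂τ) = e^(−1.519) = 0.2189.
C_B = 0.0567×1.91/(0.700−0.0567) × (0.8842−0.2189) = 0.1683×0.6653 = 0.1120 mol·L⁻¹.
Y_B = C_B/C_{A0} = 0.1120/1.91 = 0.0586.

0.0586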